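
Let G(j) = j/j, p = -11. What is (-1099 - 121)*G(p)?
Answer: -1220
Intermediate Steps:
G(j) = 1
(-1099 - 121)*G(p) = (-1099 - 121)*1 = -1220*1 = -1220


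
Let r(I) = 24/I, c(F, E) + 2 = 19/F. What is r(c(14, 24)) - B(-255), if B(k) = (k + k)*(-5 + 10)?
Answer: 7538/3 ≈ 2512.7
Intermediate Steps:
B(k) = 10*k (B(k) = (2*k)*5 = 10*k)
c(F, E) = -2 + 19/F
r(c(14, 24)) - B(-255) = 24/(-2 + 19/14) - 10*(-255) = 24/(-2 + 19*(1/14)) - 1*(-2550) = 24/(-2 + 19/14) + 2550 = 24/(-9/14) + 2550 = 24*(-14/9) + 2550 = -112/3 + 2550 = 7538/3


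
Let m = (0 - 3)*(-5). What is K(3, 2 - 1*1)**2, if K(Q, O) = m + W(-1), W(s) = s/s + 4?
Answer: 400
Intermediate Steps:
W(s) = 5 (W(s) = 1 + 4 = 5)
m = 15 (m = -3*(-5) = 15)
K(Q, O) = 20 (K(Q, O) = 15 + 5 = 20)
K(3, 2 - 1*1)**2 = 20**2 = 400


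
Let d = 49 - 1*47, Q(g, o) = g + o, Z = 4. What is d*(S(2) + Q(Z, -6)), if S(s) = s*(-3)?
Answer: -16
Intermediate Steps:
S(s) = -3*s
d = 2 (d = 49 - 47 = 2)
d*(S(2) + Q(Z, -6)) = 2*(-3*2 + (4 - 6)) = 2*(-6 - 2) = 2*(-8) = -16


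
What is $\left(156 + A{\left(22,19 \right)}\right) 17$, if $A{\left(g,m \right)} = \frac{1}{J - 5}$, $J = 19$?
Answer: $\frac{37145}{14} \approx 2653.2$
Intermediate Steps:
$A{\left(g,m \right)} = \frac{1}{14}$ ($A{\left(g,m \right)} = \frac{1}{19 - 5} = \frac{1}{14}$)
$\left(156 + A{\left(22,19 \right)}\right) 17 = \left(156 + \frac{1}{14}\right) 17 = \frac{2185}{14} \cdot 17 = \frac{37145}{14}$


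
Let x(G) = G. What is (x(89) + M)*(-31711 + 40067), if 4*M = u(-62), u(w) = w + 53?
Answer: 724883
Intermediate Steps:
u(w) = 53 + w
M = -9/4 (M = (53 - 62)/4 = (¼)*(-9) = -9/4 ≈ -2.2500)
(x(89) + M)*(-31711 + 40067) = (89 - 9/4)*(-31711 + 40067) = (347/4)*8356 = 724883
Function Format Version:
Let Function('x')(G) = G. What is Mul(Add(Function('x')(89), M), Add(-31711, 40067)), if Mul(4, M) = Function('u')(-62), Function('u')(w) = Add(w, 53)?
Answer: 724883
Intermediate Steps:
Function('u')(w) = Add(53, w)
M = Rational(-9, 4) (M = Mul(Rational(1, 4), Add(53, -62)) = Mul(Rational(1, 4), -9) = Rational(-9, 4) ≈ -2.2500)
Mul(Add(Function('x')(89), M), Add(-31711, 40067)) = Mul(Add(89, Rational(-9, 4)), Add(-31711, 40067)) = Mul(Rational(347, 4), 8356) = 724883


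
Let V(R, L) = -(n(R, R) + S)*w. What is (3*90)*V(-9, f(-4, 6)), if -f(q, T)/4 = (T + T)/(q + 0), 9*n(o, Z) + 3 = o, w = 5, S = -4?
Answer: 7200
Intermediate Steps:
n(o, Z) = -1/3 + o/9
f(q, T) = -8*T/q (f(q, T) = -4*(T + T)/(q + 0) = -4*2*T/q = -8*T/q)
V(R, L) = 65/3 - 5*R/9 (V(R, L) = -((-1/3 + R/9) - 4)*5 = -(-13/3 + R/9)*5 = -(-65/3 + 5*R/9) = 65/3 - 5*R/9)
(3*90)*V(-9, f(-4, 6)) = (3*90)*(65/3 - 5/9*(-9)) = 270*(65/3 + 5) = 270*(80/3) = 7200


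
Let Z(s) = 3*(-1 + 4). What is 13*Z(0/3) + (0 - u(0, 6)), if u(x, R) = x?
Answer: 117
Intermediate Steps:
Z(s) = 9 (Z(s) = 3*3 = 9)
13*Z(0/3) + (0 - u(0, 6)) = 13*9 + (0 - 1*0) = 117 + (0 + 0) = 117 + 0 = 117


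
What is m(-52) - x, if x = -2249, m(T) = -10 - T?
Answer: 2291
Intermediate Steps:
m(-52) - x = (-10 - 1*(-52)) - 1*(-2249) = (-10 + 52) + 2249 = 42 + 2249 = 2291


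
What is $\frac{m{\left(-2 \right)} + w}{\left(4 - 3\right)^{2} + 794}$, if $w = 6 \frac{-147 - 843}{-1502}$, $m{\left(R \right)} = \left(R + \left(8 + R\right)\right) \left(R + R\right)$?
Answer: $- \frac{9046}{597045} \approx -0.015151$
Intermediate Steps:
$m{\left(R \right)} = 2 R \left(8 + 2 R\right)$ ($m{\left(R \right)} = \left(8 + 2 R\right) 2 R = 2 R \left(8 + 2 R\right)$)
$w = \frac{2970}{751}$ ($w = 6 \left(-147 - 843\right) \left(- \frac{1}{1502}\right) = 6 \left(\left(-990\right) \left(- \frac{1}{1502}\right)\right) = 6 \cdot \frac{495}{751} = \frac{2970}{751} \approx 3.9547$)
$\frac{m{\left(-2 \right)} + w}{\left(4 - 3\right)^{2} + 794} = \frac{4 \left(-2\right) \left(4 - 2\right) + \frac{2970}{751}}{\left(4 - 3\right)^{2} + 794} = \frac{4 \left(-2\right) 2 + \frac{2970}{751}}{1^{2} + 794} = \frac{-16 + \frac{2970}{751}}{1 + 794} = - \frac{9046}{751 \cdot 795} = \left(- \frac{9046}{751}\right) \frac{1}{795} = - \frac{9046}{597045}$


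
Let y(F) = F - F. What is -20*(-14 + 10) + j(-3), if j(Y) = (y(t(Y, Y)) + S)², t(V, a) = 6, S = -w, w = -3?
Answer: 89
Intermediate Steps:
S = 3 (S = -1*(-3) = 3)
y(F) = 0
j(Y) = 9 (j(Y) = (0 + 3)² = 3² = 9)
-20*(-14 + 10) + j(-3) = -20*(-14 + 10) + 9 = -20*(-4) + 9 = 80 + 9 = 89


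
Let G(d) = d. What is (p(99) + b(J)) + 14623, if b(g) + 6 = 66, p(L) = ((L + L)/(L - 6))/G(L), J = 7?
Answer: 1365521/93 ≈ 14683.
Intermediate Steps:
p(L) = 2/(-6 + L) (p(L) = ((L + L)/(L - 6))/L = ((2*L)/(-6 + L))/L = (2*L/(-6 + L))/L = 2/(-6 + L))
b(g) = 60 (b(g) = -6 + 66 = 60)
(p(99) + b(J)) + 14623 = (2/(-6 + 99) + 60) + 14623 = (2/93 + 60) + 14623 = 5582/93 + 14623 = 1365521/93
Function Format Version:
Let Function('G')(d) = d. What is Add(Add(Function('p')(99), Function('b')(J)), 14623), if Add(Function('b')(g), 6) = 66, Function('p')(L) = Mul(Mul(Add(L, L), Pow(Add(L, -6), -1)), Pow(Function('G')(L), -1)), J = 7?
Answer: Rational(1365521, 93) ≈ 14683.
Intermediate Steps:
Function('p')(L) = Mul(2, Pow(Add(-6, L), -1)) (Function('p')(L) = Mul(Mul(Add(L, L), Pow(Add(L, -6), -1)), Pow(L, -1)) = Mul(Mul(Mul(2, L), Pow(Add(-6, L), -1)), Pow(L, -1)) = Mul(Mul(2, L, Pow(Add(-6, L), -1)), Pow(L, -1)) = Mul(2, Pow(Add(-6, L), -1)))
Function('b')(g) = 60 (Function('b')(g) = Add(-6, 66) = 60)
Add(Add(Function('p')(99), Function('b')(J)), 14623) = Add(Add(Mul(2, Pow(Add(-6, 99), -1)), 60), 14623) = Add(Add(Mul(2, Pow(93, -1)), 60), 14623) = Add(Add(Mul(2, Rational(1, 93)), 60), 14623) = Add(Add(Rational(2, 93), 60), 14623) = Add(Rational(5582, 93), 14623) = Rational(1365521, 93)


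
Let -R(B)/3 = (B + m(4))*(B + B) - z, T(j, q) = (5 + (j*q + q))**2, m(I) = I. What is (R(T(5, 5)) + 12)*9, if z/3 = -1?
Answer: -81298323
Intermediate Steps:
z = -3 (z = 3*(-1) = -3)
T(j, q) = (5 + q + j*q)**2 (T(j, q) = (5 + (q + j*q))**2 = (5 + q + j*q)**2)
R(B) = -9 - 6*B*(4 + B) (R(B) = -3*((B + 4)*(B + B) - 1*(-3)) = -3*((4 + B)*(2*B) + 3) = -3*(2*B*(4 + B) + 3) = -3*(3 + 2*B*(4 + B)) = -9 - 6*B*(4 + B))
(R(T(5, 5)) + 12)*9 = ((-9 - 24*(5 + 5 + 5*5)**2 - 6*(5 + 5 + 5*5)**4) + 12)*9 = ((-9 - 24*(5 + 5 + 25)**2 - 6*(5 + 5 + 25)**4) + 12)*9 = ((-9 - 24*35**2 - 6*(35**2)**2) + 12)*9 = ((-9 - 24*1225 - 6*1225**2) + 12)*9 = ((-9 - 29400 - 6*1500625) + 12)*9 = ((-9 - 29400 - 9003750) + 12)*9 = (-9033159 + 12)*9 = -9033147*9 = -81298323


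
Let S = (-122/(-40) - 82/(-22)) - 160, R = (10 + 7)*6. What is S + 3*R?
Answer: 33611/220 ≈ 152.78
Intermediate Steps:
R = 102 (R = 17*6 = 102)
S = -33709/220 (S = (-122*(-1/40) - 82*(-1/22)) - 160 = (61/20 + 41/11) - 160 = 1491/220 - 160 = -33709/220 ≈ -153.22)
S + 3*R = -33709/220 + 3*102 = -33709/220 + 306 = 33611/220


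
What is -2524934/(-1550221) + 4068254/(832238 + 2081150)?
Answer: 6831402600263/2258197629374 ≈ 3.0252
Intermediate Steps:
-2524934/(-1550221) + 4068254/(832238 + 2081150) = -2524934*(-1/1550221) + 4068254/2913388 = 2524934/1550221 + 4068254*(1/2913388) = 2524934/1550221 + 2034127/1456694 = 6831402600263/2258197629374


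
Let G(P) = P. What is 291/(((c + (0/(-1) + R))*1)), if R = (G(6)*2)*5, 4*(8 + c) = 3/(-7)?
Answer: 8148/1453 ≈ 5.6077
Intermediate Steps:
c = -227/28 (c = -8 + (3/(-7))/4 = -8 + (3*(-⅐))/4 = -8 + (¼)*(-3/7) = -8 - 3/28 = -227/28 ≈ -8.1071)
R = 60 (R = (6*2)*5 = 12*5 = 60)
291/(((c + (0/(-1) + R))*1)) = 291/(((-227/28 + (0/(-1) + 60))*1)) = 291/(((-227/28 + (0*(-1) + 60))*1)) = 291/(((-227/28 + (0 + 60))*1)) = 291/(((-227/28 + 60)*1)) = 291/(((1453/28)*1)) = 291/(1453/28) = 291*(28/1453) = 8148/1453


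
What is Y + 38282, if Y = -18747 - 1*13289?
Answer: 6246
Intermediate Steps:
Y = -32036 (Y = -18747 - 13289 = -32036)
Y + 38282 = -32036 + 38282 = 6246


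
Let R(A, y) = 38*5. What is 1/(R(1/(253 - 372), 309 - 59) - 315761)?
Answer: -1/315571 ≈ -3.1689e-6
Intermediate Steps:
R(A, y) = 190
1/(R(1/(253 - 372), 309 - 59) - 315761) = 1/(190 - 315761) = 1/(-315571) = -1/315571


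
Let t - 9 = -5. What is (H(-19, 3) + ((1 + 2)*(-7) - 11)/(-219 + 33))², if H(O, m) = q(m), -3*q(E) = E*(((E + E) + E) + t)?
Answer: 1423249/8649 ≈ 164.56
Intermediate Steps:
t = 4 (t = 9 - 5 = 4)
q(E) = -E*(4 + 3*E)/3 (q(E) = -E*(((E + E) + E) + 4)/3 = -E*((2*E + E) + 4)/3 = -E*(3*E + 4)/3 = -E*(4 + 3*E)/3)
H(O, m) = -m*(4 + 3*m)/3
(H(-19, 3) + ((1 + 2)*(-7) - 11)/(-219 + 33))² = (-⅓*3*(4 + 3*3) + ((1 + 2)*(-7) - 11)/(-219 + 33))² = (-⅓*3*(4 + 9) + (3*(-7) - 11)/(-186))² = (-⅓*3*13 + (-21 - 11)*(-1/186))² = (-13 - 32*(-1/186))² = (-13 + 16/93)² = (-1193/93)² = 1423249/8649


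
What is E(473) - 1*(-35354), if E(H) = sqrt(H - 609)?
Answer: 35354 + 2*I*sqrt(34) ≈ 35354.0 + 11.662*I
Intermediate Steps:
E(H) = sqrt(-609 + H)
E(473) - 1*(-35354) = sqrt(-609 + 473) - 1*(-35354) = sqrt(-136) + 35354 = 2*I*sqrt(34) + 35354 = 35354 + 2*I*sqrt(34)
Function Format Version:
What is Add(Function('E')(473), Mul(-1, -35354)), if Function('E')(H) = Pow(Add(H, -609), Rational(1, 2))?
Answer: Add(35354, Mul(2, I, Pow(34, Rational(1, 2)))) ≈ Add(35354., Mul(11.662, I))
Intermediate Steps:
Function('E')(H) = Pow(Add(-609, H), Rational(1, 2))
Add(Function('E')(473), Mul(-1, -35354)) = Add(Pow(Add(-609, 473), Rational(1, 2)), Mul(-1, -35354)) = Add(Pow(-136, Rational(1, 2)), 35354) = Add(Mul(2, I, Pow(34, Rational(1, 2))), 35354) = Add(35354, Mul(2, I, Pow(34, Rational(1, 2))))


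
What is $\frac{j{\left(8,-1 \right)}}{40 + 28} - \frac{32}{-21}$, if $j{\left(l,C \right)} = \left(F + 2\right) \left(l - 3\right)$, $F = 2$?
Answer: $\frac{649}{357} \approx 1.8179$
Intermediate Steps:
$j{\left(l,C \right)} = -12 + 4 l$ ($j{\left(l,C \right)} = \left(2 + 2\right) \left(l - 3\right) = 4 \left(-3 + l\right) = -12 + 4 l$)
$\frac{j{\left(8,-1 \right)}}{40 + 28} - \frac{32}{-21} = \frac{-12 + 4 \cdot 8}{40 + 28} - \frac{32}{-21} = \frac{-12 + 32}{68} - - \frac{32}{21} = \frac{1}{68} \cdot 20 + \frac{32}{21} = \frac{5}{17} + \frac{32}{21} = \frac{649}{357}$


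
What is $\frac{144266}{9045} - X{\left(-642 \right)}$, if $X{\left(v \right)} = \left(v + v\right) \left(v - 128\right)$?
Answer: $- \frac{8942466334}{9045} \approx -9.8866 \cdot 10^{5}$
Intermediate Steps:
$X{\left(v \right)} = 2 v \left(-128 + v\right)$
$\frac{144266}{9045} - X{\left(-642 \right)} = \frac{144266}{9045} - 2 \left(-642\right) \left(-128 - 642\right) = 144266 \cdot \frac{1}{9045} - 2 \left(-642\right) \left(-770\right) = \frac{144266}{9045} - 988680 = - \frac{8942466334}{9045}$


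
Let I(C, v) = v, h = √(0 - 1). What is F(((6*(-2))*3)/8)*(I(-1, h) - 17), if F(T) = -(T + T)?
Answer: -153 + 9*I ≈ -153.0 + 9.0*I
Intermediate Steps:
h = I (h = √(-1) = I ≈ 1.0*I)
F(T) = -2*T
F(((6*(-2))*3)/8)*(I(-1, h) - 17) = (-2*(6*(-2))*3/8)*(I - 17) = (-2*(-12*3)/8)*(-17 + I) = (-(-72)/8)*(-17 + I) = (-2*(-9/2))*(-17 + I) = 9*(-17 + I) = -153 + 9*I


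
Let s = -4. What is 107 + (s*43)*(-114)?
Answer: 19715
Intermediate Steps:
107 + (s*43)*(-114) = 107 - 4*43*(-114) = 107 - 172*(-114) = 107 + 19608 = 19715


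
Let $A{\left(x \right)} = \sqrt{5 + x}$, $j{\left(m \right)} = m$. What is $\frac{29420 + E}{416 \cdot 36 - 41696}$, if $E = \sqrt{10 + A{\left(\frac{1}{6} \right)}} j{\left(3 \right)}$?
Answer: $- \frac{1471}{1336} - \frac{\sqrt{360 + 6 \sqrt{186}}}{53440} \approx -1.1014$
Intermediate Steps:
$E = 3 \sqrt{10 + \frac{\sqrt{186}}{6}}$ ($E = \sqrt{10 + \sqrt{5 + \frac{1}{6}}} \cdot 3 = \sqrt{10 + \sqrt{\frac{31}{6}}} \cdot 3 = \sqrt{10 + \frac{\sqrt{186}}{6}} \cdot 3 = 3 \sqrt{10 + \frac{\sqrt{186}}{6}} \approx 10.51$)
$\frac{29420 + E}{416 \cdot 36 - 41696} = \frac{29420 + \frac{\sqrt{360 + 6 \sqrt{186}}}{2}}{416 \cdot 36 - 41696} = \frac{29420 + \frac{\sqrt{360 + 6 \sqrt{186}}}{2}}{14976 - 41696} = \frac{29420 + \frac{\sqrt{360 + 6 \sqrt{186}}}{2}}{-26720} = \left(29420 + \frac{\sqrt{360 + 6 \sqrt{186}}}{2}\right) \left(- \frac{1}{26720}\right) = - \frac{1471}{1336} - \frac{\sqrt{360 + 6 \sqrt{186}}}{53440}$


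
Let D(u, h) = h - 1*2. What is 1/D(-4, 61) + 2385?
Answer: 140716/59 ≈ 2385.0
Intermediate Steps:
D(u, h) = -2 + h (D(u, h) = h - 2 = -2 + h)
1/D(-4, 61) + 2385 = 1/(-2 + 61) + 2385 = 1/59 + 2385 = 140716/59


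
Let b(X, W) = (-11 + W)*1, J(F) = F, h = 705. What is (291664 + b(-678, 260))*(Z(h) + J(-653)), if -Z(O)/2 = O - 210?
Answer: -479613059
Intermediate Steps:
Z(O) = 420 - 2*O (Z(O) = -2*(O - 210) = -2*(-210 + O) = 420 - 2*O)
b(X, W) = -11 + W
(291664 + b(-678, 260))*(Z(h) + J(-653)) = (291664 + (-11 + 260))*((420 - 2*705) - 653) = (291664 + 249)*((420 - 1410) - 653) = 291913*(-990 - 653) = 291913*(-1643) = -479613059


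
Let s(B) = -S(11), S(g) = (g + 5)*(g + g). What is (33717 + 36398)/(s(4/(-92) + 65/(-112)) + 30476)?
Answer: 70115/30124 ≈ 2.3275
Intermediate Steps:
S(g) = 2*g*(5 + g) (S(g) = (5 + g)*(2*g) = 2*g*(5 + g))
s(B) = -352 (s(B) = -2*11*(5 + 11) = -2*11*16 = -1*352 = -352)
(33717 + 36398)/(s(4/(-92) + 65/(-112)) + 30476) = (33717 + 36398)/(-352 + 30476) = 70115/30124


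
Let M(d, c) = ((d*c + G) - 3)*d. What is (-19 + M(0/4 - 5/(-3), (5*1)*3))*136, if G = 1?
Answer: 7888/3 ≈ 2629.3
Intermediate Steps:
M(d, c) = d*(-2 + c*d) (M(d, c) = ((d*c + 1) - 3)*d = ((c*d + 1) - 3)*d = ((1 + c*d) - 3)*d = (-2 + c*d)*d = d*(-2 + c*d))
(-19 + M(0/4 - 5/(-3), (5*1)*3))*136 = (-19 + (0/4 - 5/(-3))*(-2 + ((5*1)*3)*(0/4 - 5/(-3))))*136 = (-19 + (0*(¼) - 5*(-⅓))*(-2 + (5*3)*(0*(¼) - 5*(-⅓))))*136 = (-19 + (0 + 5/3)*(-2 + 15*(0 + 5/3)))*136 = (-19 + 5*(-2 + 15*(5/3))/3)*136 = (-19 + 5*(-2 + 25)/3)*136 = (-19 + (5/3)*23)*136 = (-19 + 115/3)*136 = (58/3)*136 = 7888/3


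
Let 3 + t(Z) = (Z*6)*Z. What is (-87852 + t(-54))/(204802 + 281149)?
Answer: -70359/485951 ≈ -0.14479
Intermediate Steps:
t(Z) = -3 + 6*Z**2 (t(Z) = -3 + (Z*6)*Z = -3 + (6*Z)*Z = -3 + 6*Z**2)
(-87852 + t(-54))/(204802 + 281149) = (-87852 + (-3 + 6*(-54)**2))/(204802 + 281149) = (-87852 + (-3 + 6*2916))/485951 = (-87852 + (-3 + 17496))*(1/485951) = (-87852 + 17493)*(1/485951) = -70359*1/485951 = -70359/485951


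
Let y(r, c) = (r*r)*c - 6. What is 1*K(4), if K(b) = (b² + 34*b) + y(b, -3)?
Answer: 98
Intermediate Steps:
y(r, c) = -6 + c*r² (y(r, c) = r²*c - 6 = c*r² - 6 = -6 + c*r²)
K(b) = -6 - 2*b² + 34*b (K(b) = (b² + 34*b) + (-6 - 3*b²) = -6 - 2*b² + 34*b)
1*K(4) = 1*(-6 - 2*4² + 34*4) = 1*(-6 - 2*16 + 136) = 1*(-6 - 32 + 136) = 1*98 = 98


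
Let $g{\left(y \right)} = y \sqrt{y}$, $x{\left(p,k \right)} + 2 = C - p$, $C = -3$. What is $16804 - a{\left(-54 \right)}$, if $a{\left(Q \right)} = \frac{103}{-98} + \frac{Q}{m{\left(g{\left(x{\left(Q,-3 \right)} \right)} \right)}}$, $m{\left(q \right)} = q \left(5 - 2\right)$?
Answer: $\frac{11528301}{686} \approx 16805.0$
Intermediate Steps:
$x{\left(p,k \right)} = -5 - p$ ($x{\left(p,k \right)} = -2 - \left(3 + p\right) = -5 - p$)
$g{\left(y \right)} = y^{\frac{3}{2}}$
$m{\left(q \right)} = 3 q$ ($m{\left(q \right)} = q 3 = 3 q$)
$a{\left(Q \right)} = - \frac{103}{98} + \frac{Q}{3 \left(-5 - Q\right)^{\frac{3}{2}}}$ ($a{\left(Q \right)} = \frac{103}{-98} + \frac{Q}{3 \left(-5 - Q\right)^{\frac{3}{2}}} = 103 \left(- \frac{1}{98}\right) + Q \frac{1}{3 \left(-5 - Q\right)^{\frac{3}{2}}} = - \frac{103}{98} + \frac{Q}{3 \left(-5 - Q\right)^{\frac{3}{2}}}$)
$16804 - a{\left(-54 \right)} = 16804 - \left(- \frac{103}{98} + \frac{1}{3} \left(-54\right) \frac{1}{\left(-5 - -54\right)^{\frac{3}{2}}}\right) = 16804 - \left(- \frac{103}{98} + \frac{1}{3} \left(-54\right) \frac{1}{\left(-5 + 54\right)^{\frac{3}{2}}}\right) = 16804 - \left(- \frac{103}{98} + \frac{1}{3} \left(-54\right) \frac{1}{343}\right) = 16804 - \left(- \frac{103}{98} - \frac{18}{343}\right) = 16804 - - \frac{757}{686} = 16804 + \frac{757}{686} = \frac{11528301}{686}$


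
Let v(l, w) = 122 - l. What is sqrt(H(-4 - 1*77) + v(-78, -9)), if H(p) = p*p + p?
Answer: 2*sqrt(1670) ≈ 81.731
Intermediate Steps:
H(p) = p + p**2 (H(p) = p**2 + p = p + p**2)
sqrt(H(-4 - 1*77) + v(-78, -9)) = sqrt((-4 - 1*77)*(1 + (-4 - 1*77)) + (122 - 1*(-78))) = sqrt((-4 - 77)*(1 + (-4 - 77)) + (122 + 78)) = sqrt(-81*(1 - 81) + 200) = sqrt(-81*(-80) + 200) = sqrt(6480 + 200) = sqrt(6680) = 2*sqrt(1670)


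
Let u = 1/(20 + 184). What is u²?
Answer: 1/41616 ≈ 2.4029e-5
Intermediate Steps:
u = 1/204 ≈ 0.0049020
u² = (1/204)² = 1/41616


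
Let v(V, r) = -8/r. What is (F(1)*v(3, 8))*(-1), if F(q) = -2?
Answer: -2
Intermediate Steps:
(F(1)*v(3, 8))*(-1) = -(-16)/8*(-1) = -2*(-1)*(-1) = 2*(-1) = -2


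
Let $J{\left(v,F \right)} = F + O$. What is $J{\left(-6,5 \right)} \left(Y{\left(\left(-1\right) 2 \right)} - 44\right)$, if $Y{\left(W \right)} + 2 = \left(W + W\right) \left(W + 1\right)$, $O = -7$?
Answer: $84$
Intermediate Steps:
$J{\left(v,F \right)} = -7 + F$ ($J{\left(v,F \right)} = F - 7 = -7 + F$)
$Y{\left(W \right)} = -2 + 2 W \left(1 + W\right)$ ($Y{\left(W \right)} = -2 + \left(W + W\right) \left(W + 1\right) = -2 + 2 W \left(1 + W\right)$)
$J{\left(-6,5 \right)} \left(Y{\left(\left(-1\right) 2 \right)} - 44\right) = \left(-7 + 5\right) \left(\left(-2 + 2 \left(\left(-1\right) 2\right) + 2 \left(\left(-1\right) 2\right)^{2}\right) - 44\right) = - 2 \left(\left(-2 + 2 \left(-2\right) + 2 \left(-2\right)^{2}\right) - 44\right) = - 2 \left(\left(-2 - 4 + 2 \cdot 4\right) - 44\right) = - 2 \left(\left(-2 - 4 + 8\right) - 44\right) = - 2 \left(2 - 44\right) = \left(-2\right) \left(-42\right) = 84$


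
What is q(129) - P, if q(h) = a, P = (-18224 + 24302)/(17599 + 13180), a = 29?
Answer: 886513/30779 ≈ 28.803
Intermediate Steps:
P = 6078/30779 ≈ 0.19747
q(h) = 29
q(129) - P = 29 - 1*6078/30779 = 29 - 6078/30779 = 886513/30779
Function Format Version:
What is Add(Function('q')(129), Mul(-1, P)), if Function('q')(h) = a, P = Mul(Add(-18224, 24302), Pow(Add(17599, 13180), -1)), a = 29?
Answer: Rational(886513, 30779) ≈ 28.803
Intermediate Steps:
P = Rational(6078, 30779) (P = Mul(6078, Pow(30779, -1)) = Mul(6078, Rational(1, 30779)) = Rational(6078, 30779) ≈ 0.19747)
Function('q')(h) = 29
Add(Function('q')(129), Mul(-1, P)) = Add(29, Mul(-1, Rational(6078, 30779))) = Add(29, Rational(-6078, 30779)) = Rational(886513, 30779)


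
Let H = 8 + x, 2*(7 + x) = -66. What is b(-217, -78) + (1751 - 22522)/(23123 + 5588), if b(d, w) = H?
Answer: -939523/28711 ≈ -32.723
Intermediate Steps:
x = -40 (x = -7 + (1/2)*(-66) = -7 - 33 = -40)
H = -32 (H = 8 - 40 = -32)
b(d, w) = -32
b(-217, -78) + (1751 - 22522)/(23123 + 5588) = -32 + (1751 - 22522)/(23123 + 5588) = -32 - 20771/28711 = -939523/28711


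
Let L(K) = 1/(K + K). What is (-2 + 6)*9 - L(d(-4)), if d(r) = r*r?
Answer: 1151/32 ≈ 35.969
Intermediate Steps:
d(r) = r²
L(K) = 1/(2*K)
(-2 + 6)*9 - L(d(-4)) = (-2 + 6)*9 - 1/(2*((-4)²)) = 4*9 - 1/(2*16) = 36 - 1/(2*16) = 36 - 1*1/32 = 36 - 1/32 = 1151/32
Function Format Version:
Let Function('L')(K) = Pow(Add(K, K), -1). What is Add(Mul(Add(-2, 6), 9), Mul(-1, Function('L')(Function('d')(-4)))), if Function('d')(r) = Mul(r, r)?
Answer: Rational(1151, 32) ≈ 35.969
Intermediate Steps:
Function('d')(r) = Pow(r, 2)
Function('L')(K) = Mul(Rational(1, 2), Pow(K, -1)) (Function('L')(K) = Pow(Mul(2, K), -1) = Mul(Rational(1, 2), Pow(K, -1)))
Add(Mul(Add(-2, 6), 9), Mul(-1, Function('L')(Function('d')(-4)))) = Add(Mul(Add(-2, 6), 9), Mul(-1, Mul(Rational(1, 2), Pow(Pow(-4, 2), -1)))) = Add(Mul(4, 9), Mul(-1, Mul(Rational(1, 2), Pow(16, -1)))) = Add(36, Mul(-1, Mul(Rational(1, 2), Rational(1, 16)))) = Add(36, Mul(-1, Rational(1, 32))) = Add(36, Rational(-1, 32)) = Rational(1151, 32)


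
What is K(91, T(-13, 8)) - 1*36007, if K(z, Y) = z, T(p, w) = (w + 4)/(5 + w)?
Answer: -35916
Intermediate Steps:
T(p, w) = (4 + w)/(5 + w)
K(91, T(-13, 8)) - 1*36007 = 91 - 1*36007 = 91 - 36007 = -35916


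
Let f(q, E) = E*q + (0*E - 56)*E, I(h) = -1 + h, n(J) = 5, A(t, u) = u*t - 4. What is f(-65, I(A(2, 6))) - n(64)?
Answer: -852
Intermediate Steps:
A(t, u) = -4 + t*u (A(t, u) = t*u - 4 = -4 + t*u)
f(q, E) = -56*E + E*q (f(q, E) = E*q + (0 - 56)*E = E*q - 56*E = -56*E + E*q)
f(-65, I(A(2, 6))) - n(64) = (-1 + (-4 + 2*6))*(-56 - 65) - 1*5 = (-1 + (-4 + 12))*(-121) - 5 = (-1 + 8)*(-121) - 5 = 7*(-121) - 5 = -847 - 5 = -852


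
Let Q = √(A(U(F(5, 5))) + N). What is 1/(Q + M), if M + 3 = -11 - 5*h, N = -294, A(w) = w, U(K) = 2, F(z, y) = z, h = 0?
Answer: -7/244 - I*√73/244 ≈ -0.028689 - 0.035016*I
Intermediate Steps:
M = -14 (M = -3 + (-11 - 5*0) = -3 + (-11 + 0) = -3 - 11 = -14)
Q = 2*I*√73 (Q = √(2 - 294) = √(-292) = 2*I*√73 ≈ 17.088*I)
1/(Q + M) = 1/(2*I*√73 - 14) = 1/(-14 + 2*I*√73)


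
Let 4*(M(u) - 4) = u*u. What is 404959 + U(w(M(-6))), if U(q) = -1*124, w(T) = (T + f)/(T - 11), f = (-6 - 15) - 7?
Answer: 404835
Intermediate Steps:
f = -28 (f = -21 - 7 = -28)
M(u) = 4 + u**2/4 (M(u) = 4 + (u*u)/4 = 4 + u**2/4)
w(T) = (-28 + T)/(-11 + T) (w(T) = (T - 28)/(T - 11) = (-28 + T)/(-11 + T))
U(q) = -124
404959 + U(w(M(-6))) = 404959 - 124 = 404835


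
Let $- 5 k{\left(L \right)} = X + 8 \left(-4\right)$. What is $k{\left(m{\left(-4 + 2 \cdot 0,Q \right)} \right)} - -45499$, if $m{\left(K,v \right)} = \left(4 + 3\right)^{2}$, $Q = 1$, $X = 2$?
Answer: $45505$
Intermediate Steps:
$m{\left(K,v \right)} = 49$ ($m{\left(K,v \right)} = 7^{2} = 49$)
$k{\left(L \right)} = 6$ ($k{\left(L \right)} = - \frac{2 + 8 \left(-4\right)}{5} = - \frac{2 - 32}{5} = \left(- \frac{1}{5}\right) \left(-30\right) = 6$)
$k{\left(m{\left(-4 + 2 \cdot 0,Q \right)} \right)} - -45499 = 6 - -45499 = 6 + 45499 = 45505$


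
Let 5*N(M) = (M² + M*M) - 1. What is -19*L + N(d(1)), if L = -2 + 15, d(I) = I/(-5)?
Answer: -30898/125 ≈ -247.18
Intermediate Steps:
d(I) = -I/5 (d(I) = I*(-⅕) = -I/5)
L = 13
N(M) = -⅕ + 2*M²/5 (N(M) = ((M² + M*M) - 1)/5 = ((M² + M²) - 1)/5 = (2*M² - 1)/5 = (-1 + 2*M²)/5 = -⅕ + 2*M²/5)
-19*L + N(d(1)) = -19*13 + (-⅕ + 2*(-⅕*1)²/5) = -247 + (-⅕ + 2*(-⅕)²/5) = -247 + (-⅕ + (⅖)*(1/25)) = -247 + (-⅕ + 2/125) = -247 - 23/125 = -30898/125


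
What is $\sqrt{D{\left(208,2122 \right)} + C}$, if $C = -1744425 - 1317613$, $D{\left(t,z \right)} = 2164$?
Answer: $3 i \sqrt{339986} \approx 1749.3 i$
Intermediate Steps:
$C = -3062038$
$\sqrt{D{\left(208,2122 \right)} + C} = \sqrt{2164 - 3062038} = \sqrt{-3059874} = 3 i \sqrt{339986}$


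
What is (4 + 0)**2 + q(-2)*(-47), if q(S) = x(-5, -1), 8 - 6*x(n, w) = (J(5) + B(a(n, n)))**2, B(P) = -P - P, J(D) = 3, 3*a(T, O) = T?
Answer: 14447/54 ≈ 267.54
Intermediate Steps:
a(T, O) = T/3
B(P) = -2*P
x(n, w) = 4/3 - (3 - 2*n/3)**2/6
q(S) = -289/54 (q(S) = 4/3 - (-9 + 2*(-5))**2/54 = 4/3 - (-9 - 10)**2/54 = 4/3 - 1/54*(-19)**2 = 4/3 - 1/54*361 = 4/3 - 361/54 = -289/54)
(4 + 0)**2 + q(-2)*(-47) = (4 + 0)**2 - 289/54*(-47) = 4**2 + 13583/54 = 16 + 13583/54 = 14447/54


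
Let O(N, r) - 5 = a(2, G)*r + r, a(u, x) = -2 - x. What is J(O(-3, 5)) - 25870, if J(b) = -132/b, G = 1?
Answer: -129218/5 ≈ -25844.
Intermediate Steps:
O(N, r) = 5 - 2*r (O(N, r) = 5 + ((-2 - 1*1)*r + r) = 5 + ((-2 - 1)*r + r) = 5 + (-3*r + r) = 5 - 2*r)
J(O(-3, 5)) - 25870 = -132/(5 - 2*5) - 25870 = -132/(5 - 10) - 25870 = -132/(-5) - 25870 = -132*(-⅕) - 25870 = 132/5 - 25870 = -129218/5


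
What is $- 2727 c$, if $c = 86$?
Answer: $-234522$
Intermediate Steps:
$- 2727 c = \left(-2727\right) 86 = -234522$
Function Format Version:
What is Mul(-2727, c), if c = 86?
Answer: -234522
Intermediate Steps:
Mul(-2727, c) = Mul(-2727, 86) = -234522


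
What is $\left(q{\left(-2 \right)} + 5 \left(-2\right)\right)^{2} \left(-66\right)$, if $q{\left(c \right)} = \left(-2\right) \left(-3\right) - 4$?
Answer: $-4224$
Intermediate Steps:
$q{\left(c \right)} = 2$ ($q{\left(c \right)} = 6 - 4 = 2$)
$\left(q{\left(-2 \right)} + 5 \left(-2\right)\right)^{2} \left(-66\right) = \left(2 + 5 \left(-2\right)\right)^{2} \left(-66\right) = \left(2 - 10\right)^{2} \left(-66\right) = \left(-8\right)^{2} \left(-66\right) = 64 \left(-66\right) = -4224$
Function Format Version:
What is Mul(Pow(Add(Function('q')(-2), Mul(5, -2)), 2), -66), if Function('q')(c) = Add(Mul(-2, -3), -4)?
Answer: -4224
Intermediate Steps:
Function('q')(c) = 2 (Function('q')(c) = Add(6, -4) = 2)
Mul(Pow(Add(Function('q')(-2), Mul(5, -2)), 2), -66) = Mul(Pow(Add(2, Mul(5, -2)), 2), -66) = Mul(Pow(Add(2, -10), 2), -66) = Mul(Pow(-8, 2), -66) = Mul(64, -66) = -4224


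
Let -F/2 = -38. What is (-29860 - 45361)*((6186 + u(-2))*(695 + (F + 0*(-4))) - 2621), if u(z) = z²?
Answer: -358794316049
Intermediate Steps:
F = 76 (F = -2*(-38) = 76)
(-29860 - 45361)*((6186 + u(-2))*(695 + (F + 0*(-4))) - 2621) = (-29860 - 45361)*((6186 + (-2)²)*(695 + (76 + 0*(-4))) - 2621) = -75221*((6186 + 4)*(695 + (76 + 0)) - 2621) = -75221*(6190*(695 + 76) - 2621) = -75221*(6190*771 - 2621) = -75221*(4772490 - 2621) = -75221*4769869 = -358794316049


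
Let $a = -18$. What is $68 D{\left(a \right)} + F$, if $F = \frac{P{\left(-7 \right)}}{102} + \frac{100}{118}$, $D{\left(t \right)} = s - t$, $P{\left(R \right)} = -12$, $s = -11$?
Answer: $\frac{478160}{1003} \approx 476.73$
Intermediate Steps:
$D{\left(t \right)} = -11 - t$
$F = \frac{732}{1003}$ ($F = - \frac{12}{102} + \frac{100}{118} = \left(-12\right) \frac{1}{102} + 100 \cdot \frac{1}{118} = - \frac{2}{17} + \frac{50}{59} = \frac{732}{1003} \approx 0.72981$)
$68 D{\left(a \right)} + F = 68 \left(-11 - -18\right) + \frac{732}{1003} = 68 \left(-11 + 18\right) + \frac{732}{1003} = 68 \cdot 7 + \frac{732}{1003} = 476 + \frac{732}{1003} = \frac{478160}{1003}$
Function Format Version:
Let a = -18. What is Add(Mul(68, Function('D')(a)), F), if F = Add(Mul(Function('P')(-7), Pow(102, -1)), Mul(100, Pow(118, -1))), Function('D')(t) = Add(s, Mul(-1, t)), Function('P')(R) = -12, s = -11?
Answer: Rational(478160, 1003) ≈ 476.73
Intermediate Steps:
Function('D')(t) = Add(-11, Mul(-1, t))
F = Rational(732, 1003) (F = Add(Mul(-12, Pow(102, -1)), Mul(100, Pow(118, -1))) = Add(Mul(-12, Rational(1, 102)), Mul(100, Rational(1, 118))) = Add(Rational(-2, 17), Rational(50, 59)) = Rational(732, 1003) ≈ 0.72981)
Add(Mul(68, Function('D')(a)), F) = Add(Mul(68, Add(-11, Mul(-1, -18))), Rational(732, 1003)) = Add(Mul(68, Add(-11, 18)), Rational(732, 1003)) = Add(Mul(68, 7), Rational(732, 1003)) = Add(476, Rational(732, 1003)) = Rational(478160, 1003)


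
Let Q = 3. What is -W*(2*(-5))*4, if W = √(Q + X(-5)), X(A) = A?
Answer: 40*I*√2 ≈ 56.569*I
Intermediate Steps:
W = I*√2 (W = √(3 - 5) = √(-2) = I*√2 ≈ 1.4142*I)
-W*(2*(-5))*4 = -(I*√2)*(2*(-5))*4 = -(I*√2)*(-10)*4 = -(-10*I*√2)*4 = -(-40)*I*√2 = 40*I*√2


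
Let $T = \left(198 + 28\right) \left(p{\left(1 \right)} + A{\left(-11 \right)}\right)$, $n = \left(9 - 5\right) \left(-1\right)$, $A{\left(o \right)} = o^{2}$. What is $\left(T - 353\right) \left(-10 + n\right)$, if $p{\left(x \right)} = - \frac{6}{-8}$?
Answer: $-380275$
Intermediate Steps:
$n = -4$ ($n = 4 \left(-1\right) = -4$)
$p{\left(x \right)} = \frac{3}{4}$ ($p{\left(x \right)} = \left(-6\right) \left(- \frac{1}{8}\right) = \frac{3}{4}$)
$T = \frac{55031}{2}$ ($T = \left(198 + 28\right) \left(\frac{3}{4} + \left(-11\right)^{2}\right) = 226 \left(\frac{3}{4} + 121\right) = 226 \cdot \frac{487}{4} = \frac{55031}{2} \approx 27516.0$)
$\left(T - 353\right) \left(-10 + n\right) = \left(\frac{55031}{2} - 353\right) \left(-10 - 4\right) = \frac{54325}{2} \left(-14\right) = -380275$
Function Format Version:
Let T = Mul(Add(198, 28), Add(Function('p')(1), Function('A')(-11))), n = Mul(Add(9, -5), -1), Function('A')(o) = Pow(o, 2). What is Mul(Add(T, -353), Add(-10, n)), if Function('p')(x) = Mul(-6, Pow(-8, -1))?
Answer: -380275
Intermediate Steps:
n = -4 (n = Mul(4, -1) = -4)
Function('p')(x) = Rational(3, 4) (Function('p')(x) = Mul(-6, Rational(-1, 8)) = Rational(3, 4))
T = Rational(55031, 2) (T = Mul(Add(198, 28), Add(Rational(3, 4), Pow(-11, 2))) = Mul(226, Add(Rational(3, 4), 121)) = Mul(226, Rational(487, 4)) = Rational(55031, 2) ≈ 27516.)
Mul(Add(T, -353), Add(-10, n)) = Mul(Add(Rational(55031, 2), -353), Add(-10, -4)) = Mul(Rational(54325, 2), -14) = -380275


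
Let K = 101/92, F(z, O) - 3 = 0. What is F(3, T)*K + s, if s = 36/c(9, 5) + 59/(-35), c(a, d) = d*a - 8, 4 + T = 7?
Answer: 307469/119140 ≈ 2.5807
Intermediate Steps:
T = 3 (T = -4 + 7 = 3)
c(a, d) = -8 + a*d (c(a, d) = a*d - 8 = -8 + a*d)
F(z, O) = 3 (F(z, O) = 3 + 0 = 3)
K = 101/92 (K = 101*(1/92) = 101/92 ≈ 1.0978)
s = -923/1295 (s = 36/(-8 + 9*5) + 59/(-35) = 36/(-8 + 45) + 59*(-1/35) = 36/37 - 59/35 = -923/1295 ≈ -0.71274)
F(3, T)*K + s = 3*(101/92) - 923/1295 = 303/92 - 923/1295 = 307469/119140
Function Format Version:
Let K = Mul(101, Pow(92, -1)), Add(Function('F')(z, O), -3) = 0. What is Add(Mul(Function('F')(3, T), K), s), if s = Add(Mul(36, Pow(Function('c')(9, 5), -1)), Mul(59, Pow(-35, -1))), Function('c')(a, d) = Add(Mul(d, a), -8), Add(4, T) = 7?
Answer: Rational(307469, 119140) ≈ 2.5807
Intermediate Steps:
T = 3 (T = Add(-4, 7) = 3)
Function('c')(a, d) = Add(-8, Mul(a, d)) (Function('c')(a, d) = Add(Mul(a, d), -8) = Add(-8, Mul(a, d)))
Function('F')(z, O) = 3 (Function('F')(z, O) = Add(3, 0) = 3)
K = Rational(101, 92) (K = Mul(101, Rational(1, 92)) = Rational(101, 92) ≈ 1.0978)
s = Rational(-923, 1295) (s = Add(Mul(36, Pow(Add(-8, Mul(9, 5)), -1)), Mul(59, Pow(-35, -1))) = Add(Mul(36, Pow(Add(-8, 45), -1)), Mul(59, Rational(-1, 35))) = Add(Mul(36, Pow(37, -1)), Rational(-59, 35)) = Add(Mul(36, Rational(1, 37)), Rational(-59, 35)) = Add(Rational(36, 37), Rational(-59, 35)) = Rational(-923, 1295) ≈ -0.71274)
Add(Mul(Function('F')(3, T), K), s) = Add(Mul(3, Rational(101, 92)), Rational(-923, 1295)) = Add(Rational(303, 92), Rational(-923, 1295)) = Rational(307469, 119140)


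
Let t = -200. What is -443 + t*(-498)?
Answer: 99157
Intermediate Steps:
-443 + t*(-498) = -443 - 200*(-498) = -443 + 99600 = 99157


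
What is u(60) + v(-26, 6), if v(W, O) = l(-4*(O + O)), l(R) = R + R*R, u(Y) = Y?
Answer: 2316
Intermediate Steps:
l(R) = R + R²
v(W, O) = -8*O*(1 - 8*O) (v(W, O) = (-4*(O + O))*(1 - 4*(O + O)) = (-8*O)*(1 - 8*O) = -8*O*(1 - 8*O))
u(60) + v(-26, 6) = 60 + 8*6*(-1 + 8*6) = 60 + 8*6*(-1 + 48) = 60 + 8*6*47 = 60 + 2256 = 2316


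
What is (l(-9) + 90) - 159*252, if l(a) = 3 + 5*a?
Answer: -40020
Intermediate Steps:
(l(-9) + 90) - 159*252 = ((3 + 5*(-9)) + 90) - 159*252 = ((3 - 45) + 90) - 40068 = (-42 + 90) - 40068 = 48 - 40068 = -40020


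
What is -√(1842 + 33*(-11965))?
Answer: -3*I*√43667 ≈ -626.9*I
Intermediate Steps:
-√(1842 + 33*(-11965)) = -√(1842 - 394845) = -√(-393003) = -3*I*√43667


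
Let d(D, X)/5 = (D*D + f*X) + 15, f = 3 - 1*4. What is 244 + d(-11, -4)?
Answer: 944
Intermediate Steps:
f = -1 (f = 3 - 4 = -1)
d(D, X) = 75 - 5*X + 5*D² (d(D, X) = 5*((D*D - X) + 15) = 5*((D² - X) + 15) = 5*(15 + D² - X) = 75 - 5*X + 5*D²)
244 + d(-11, -4) = 244 + (75 - 5*(-4) + 5*(-11)²) = 244 + (75 + 20 + 5*121) = 244 + (75 + 20 + 605) = 244 + 700 = 944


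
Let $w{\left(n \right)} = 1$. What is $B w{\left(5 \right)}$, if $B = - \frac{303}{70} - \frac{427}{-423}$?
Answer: $- \frac{98279}{29610} \approx -3.3191$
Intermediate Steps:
$B = - \frac{98279}{29610}$ ($B = \left(-303\right) \frac{1}{70} - - \frac{427}{423} = - \frac{303}{70} + \frac{427}{423} = - \frac{98279}{29610} \approx -3.3191$)
$B w{\left(5 \right)} = \left(- \frac{98279}{29610}\right) 1 = - \frac{98279}{29610}$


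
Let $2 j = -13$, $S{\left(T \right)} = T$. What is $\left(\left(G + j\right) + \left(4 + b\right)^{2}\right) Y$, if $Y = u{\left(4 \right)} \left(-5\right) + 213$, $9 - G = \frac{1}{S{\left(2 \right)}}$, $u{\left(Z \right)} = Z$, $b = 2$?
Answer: $7334$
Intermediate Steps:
$j = - \frac{13}{2}$ ($j = \frac{1}{2} \left(-13\right) = - \frac{13}{2} \approx -6.5$)
$G = \frac{17}{2}$ ($G = 9 - \frac{1}{2} = \frac{17}{2} \approx 8.5$)
$Y = 193$ ($Y = 4 \left(-5\right) + 213 = -20 + 213 = 193$)
$\left(\left(G + j\right) + \left(4 + b\right)^{2}\right) Y = \left(\left(\frac{17}{2} - \frac{13}{2}\right) + \left(4 + 2\right)^{2}\right) 193 = \left(2 + 6^{2}\right) 193 = \left(2 + 36\right) 193 = 38 \cdot 193 = 7334$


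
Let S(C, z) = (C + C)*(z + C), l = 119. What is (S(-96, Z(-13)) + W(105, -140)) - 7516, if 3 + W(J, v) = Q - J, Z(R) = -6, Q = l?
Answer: 12079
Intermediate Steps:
Q = 119
S(C, z) = 2*C*(C + z) (S(C, z) = (2*C)*(C + z) = 2*C*(C + z))
W(J, v) = 116 - J (W(J, v) = -3 + (119 - J) = 116 - J)
(S(-96, Z(-13)) + W(105, -140)) - 7516 = (2*(-96)*(-96 - 6) + (116 - 1*105)) - 7516 = (2*(-96)*(-102) + (116 - 105)) - 7516 = (19584 + 11) - 7516 = 19595 - 7516 = 12079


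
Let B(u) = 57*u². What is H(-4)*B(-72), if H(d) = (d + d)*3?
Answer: -7091712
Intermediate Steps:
H(d) = 6*d (H(d) = (2*d)*3 = 6*d)
H(-4)*B(-72) = (6*(-4))*(57*(-72)²) = -1368*5184 = -24*295488 = -7091712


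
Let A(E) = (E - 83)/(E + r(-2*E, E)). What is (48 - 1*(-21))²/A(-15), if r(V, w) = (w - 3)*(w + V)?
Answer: 1356885/98 ≈ 13846.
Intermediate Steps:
r(V, w) = (-3 + w)*(V + w)
A(E) = (-83 + E)/(-E² + 4*E) (A(E) = (E - 83)/(E + (E² - (-6)*E - 3*E + (-2*E)*E)) = (-83 + E)/(E + (E² + 6*E - 3*E - 2*E²)) = (-83 + E)/(E + (-E² + 3*E)) = (-83 + E)/(-E² + 4*E))
(48 - 1*(-21))²/A(-15) = (48 - 1*(-21))²/(((-83 - 15)/((-15)*(4 - 1*(-15))))) = (48 + 21)²/((-1/15*(-98)/(4 + 15))) = 69²/((-1/15*(-98)/19)) = 4761/((-1/15*1/19*(-98))) = 4761/(98/285) = 4761*(285/98) = 1356885/98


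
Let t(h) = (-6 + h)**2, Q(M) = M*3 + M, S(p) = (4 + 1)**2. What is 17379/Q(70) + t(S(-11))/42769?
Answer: 39125449/630280 ≈ 62.076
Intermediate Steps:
S(p) = 25 (S(p) = 5**2 = 25)
Q(M) = 4*M (Q(M) = 3*M + M = 4*M)
17379/Q(70) + t(S(-11))/42769 = 17379/((4*70)) + (-6 + 25)**2/42769 = 17379/280 + 19**2*(1/42769) = 17379*(1/280) + 361*(1/42769) = 17379/280 + 19/2251 = 39125449/630280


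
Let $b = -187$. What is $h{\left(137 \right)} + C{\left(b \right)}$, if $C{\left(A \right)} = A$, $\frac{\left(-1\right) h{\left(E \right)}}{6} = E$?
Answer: $-1009$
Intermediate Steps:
$h{\left(E \right)} = - 6 E$
$h{\left(137 \right)} + C{\left(b \right)} = \left(-6\right) 137 - 187 = -822 - 187 = -1009$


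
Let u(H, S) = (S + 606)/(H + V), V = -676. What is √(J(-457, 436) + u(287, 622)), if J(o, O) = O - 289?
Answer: 19*√60295/389 ≈ 11.993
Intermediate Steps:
u(H, S) = (606 + S)/(-676 + H) (u(H, S) = (S + 606)/(H - 676) = (606 + S)/(-676 + H))
J(o, O) = -289 + O
√(J(-457, 436) + u(287, 622)) = √((-289 + 436) + (606 + 622)/(-676 + 287)) = √(147 + 1228/(-389)) = √(147 - 1/389*1228) = √(147 - 1228/389) = √(55955/389) = 19*√60295/389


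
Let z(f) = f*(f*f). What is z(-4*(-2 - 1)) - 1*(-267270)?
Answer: 268998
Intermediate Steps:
z(f) = f**3 (z(f) = f*f**2 = f**3)
z(-4*(-2 - 1)) - 1*(-267270) = (-4*(-2 - 1))**3 - 1*(-267270) = (-4*(-3))**3 + 267270 = 12**3 + 267270 = 1728 + 267270 = 268998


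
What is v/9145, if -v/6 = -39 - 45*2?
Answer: 774/9145 ≈ 0.084636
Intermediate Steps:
v = 774 (v = -6*(-39 - 45*2) = -6*(-39 - 90) = -6*(-129) = 774)
v/9145 = 774/9145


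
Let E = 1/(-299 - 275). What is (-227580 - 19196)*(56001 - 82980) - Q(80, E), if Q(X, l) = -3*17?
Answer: 6657769755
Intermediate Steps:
E = -1/574 (E = 1/(-574) = -1/574 ≈ -0.0017422)
Q(X, l) = -51
(-227580 - 19196)*(56001 - 82980) - Q(80, E) = (-227580 - 19196)*(56001 - 82980) - 1*(-51) = -246776*(-26979) + 51 = 6657769704 + 51 = 6657769755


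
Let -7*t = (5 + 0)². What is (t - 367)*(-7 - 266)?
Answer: 101166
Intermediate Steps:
t = -25/7 (t = -(5 + 0)²/7 = -⅐*5² = -⅐*25 = -25/7 ≈ -3.5714)
(t - 367)*(-7 - 266) = (-25/7 - 367)*(-7 - 266) = -2594/7*(-273) = 101166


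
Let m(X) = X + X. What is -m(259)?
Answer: -518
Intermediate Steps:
m(X) = 2*X
-m(259) = -2*259 = -1*518 = -518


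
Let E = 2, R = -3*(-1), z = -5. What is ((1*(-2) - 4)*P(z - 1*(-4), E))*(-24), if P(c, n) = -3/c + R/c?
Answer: 0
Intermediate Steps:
R = 3
P(c, n) = 0 (P(c, n) = -3/c + 3/c = 0)
((1*(-2) - 4)*P(z - 1*(-4), E))*(-24) = ((1*(-2) - 4)*0)*(-24) = ((-2 - 4)*0)*(-24) = -6*0*(-24) = 0*(-24) = 0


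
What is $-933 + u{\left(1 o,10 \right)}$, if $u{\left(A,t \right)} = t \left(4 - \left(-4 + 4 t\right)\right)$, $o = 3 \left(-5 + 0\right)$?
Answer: $-1253$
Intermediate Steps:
$o = -15$ ($o = 3 \left(-5\right) = -15$)
$u{\left(A,t \right)} = t \left(8 - 4 t\right)$ ($u{\left(A,t \right)} = t \left(4 - \left(-4 + 4 t\right)\right) = t \left(8 - 4 t\right)$)
$-933 + u{\left(1 o,10 \right)} = -933 + 4 \cdot 10 \left(2 - 10\right) = -933 + 4 \cdot 10 \left(-8\right) = -933 - 320 = -1253$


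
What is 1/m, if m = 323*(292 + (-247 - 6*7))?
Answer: 1/969 ≈ 0.0010320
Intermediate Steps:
m = 969 (m = 323*(292 + (-247 - 42)) = 323*(292 - 289) = 323*3 = 969)
1/m = 1/969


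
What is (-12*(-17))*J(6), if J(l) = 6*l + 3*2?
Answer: 8568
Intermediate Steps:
J(l) = 6 + 6*l (J(l) = 6*l + 6 = 6 + 6*l)
(-12*(-17))*J(6) = (-12*(-17))*(6 + 6*6) = 204*(6 + 36) = 204*42 = 8568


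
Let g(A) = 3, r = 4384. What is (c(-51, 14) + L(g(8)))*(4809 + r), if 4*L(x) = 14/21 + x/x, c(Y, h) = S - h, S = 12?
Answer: -174667/12 ≈ -14556.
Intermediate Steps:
c(Y, h) = 12 - h
L(x) = 5/12 (L(x) = (14/21 + x/x)/4 = (14*(1/21) + 1)/4 = (⅔ + 1)/4 = (¼)*(5/3) = 5/12)
(c(-51, 14) + L(g(8)))*(4809 + r) = ((12 - 1*14) + 5/12)*(4809 + 4384) = ((12 - 14) + 5/12)*9193 = (-2 + 5/12)*9193 = -19/12*9193 = -174667/12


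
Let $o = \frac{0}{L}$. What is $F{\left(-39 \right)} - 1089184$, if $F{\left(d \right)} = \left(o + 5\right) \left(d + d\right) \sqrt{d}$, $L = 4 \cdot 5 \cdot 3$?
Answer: $-1089184 - 390 i \sqrt{39} \approx -1.0892 \cdot 10^{6} - 2435.6 i$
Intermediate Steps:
$L = 60$ ($L = 20 \cdot 3 = 60$)
$o = 0$ ($o = \frac{0}{60} = 0 \cdot \frac{1}{60} = 0$)
$F{\left(d \right)} = 10 d^{\frac{3}{2}}$ ($F{\left(d \right)} = \left(0 + 5\right) \left(d + d\right) \sqrt{d} = 5 \cdot 2 d \sqrt{d} = 10 d \sqrt{d} = 10 d^{\frac{3}{2}}$)
$F{\left(-39 \right)} - 1089184 = 10 \left(-39\right)^{\frac{3}{2}} - 1089184 = 10 \left(- 39 i \sqrt{39}\right) - 1089184 = - 390 i \sqrt{39} - 1089184 = -1089184 - 390 i \sqrt{39}$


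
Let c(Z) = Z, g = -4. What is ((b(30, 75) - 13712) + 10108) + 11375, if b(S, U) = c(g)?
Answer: 7767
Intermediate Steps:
b(S, U) = -4
((b(30, 75) - 13712) + 10108) + 11375 = ((-4 - 13712) + 10108) + 11375 = (-13716 + 10108) + 11375 = -3608 + 11375 = 7767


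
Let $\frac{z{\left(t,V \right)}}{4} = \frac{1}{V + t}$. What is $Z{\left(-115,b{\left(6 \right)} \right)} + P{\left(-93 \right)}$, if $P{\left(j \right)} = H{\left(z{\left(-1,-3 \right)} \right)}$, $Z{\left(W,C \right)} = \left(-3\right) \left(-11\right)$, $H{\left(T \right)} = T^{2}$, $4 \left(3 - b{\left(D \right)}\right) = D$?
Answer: $34$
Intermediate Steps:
$z{\left(t,V \right)} = \frac{4}{V + t}$
$b{\left(D \right)} = 3 - \frac{D}{4}$
$Z{\left(W,C \right)} = 33$
$P{\left(j \right)} = 1$ ($P{\left(j \right)} = \left(\frac{4}{-3 - 1}\right)^{2} = \left(\frac{4}{-4}\right)^{2} = \left(4 \left(- \frac{1}{4}\right)\right)^{2} = \left(-1\right)^{2} = 1$)
$Z{\left(-115,b{\left(6 \right)} \right)} + P{\left(-93 \right)} = 33 + 1 = 34$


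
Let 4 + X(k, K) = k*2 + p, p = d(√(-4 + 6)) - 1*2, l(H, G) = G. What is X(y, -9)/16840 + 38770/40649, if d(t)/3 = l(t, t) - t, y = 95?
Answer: 82545777/85566145 ≈ 0.96470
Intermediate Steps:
d(t) = 0 (d(t) = 3*(t - t) = 3*0 = 0)
p = -2 (p = 0 - 1*2 = 0 - 2 = -2)
X(k, K) = -6 + 2*k (X(k, K) = -4 + (k*2 - 2) = -4 + (2*k - 2) = -4 + (-2 + 2*k) = -6 + 2*k)
X(y, -9)/16840 + 38770/40649 = (-6 + 2*95)/16840 + 38770/40649 = (-6 + 190)*(1/16840) + 38770*(1/40649) = 184*(1/16840) + 38770/40649 = 23/2105 + 38770/40649 = 82545777/85566145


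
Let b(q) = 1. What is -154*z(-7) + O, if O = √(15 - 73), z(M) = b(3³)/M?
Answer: 22 + I*√58 ≈ 22.0 + 7.6158*I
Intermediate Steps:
z(M) = 1/M
O = I*√58 (O = √(-58) = I*√58 ≈ 7.6158*I)
-154*z(-7) + O = -154/(-7) + I*√58 = -154*(-⅐) + I*√58 = 22 + I*√58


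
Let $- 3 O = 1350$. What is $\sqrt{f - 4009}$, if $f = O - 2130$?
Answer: $i \sqrt{6589} \approx 81.173 i$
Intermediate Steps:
$O = -450$ ($O = \left(- \frac{1}{3}\right) 1350 = -450$)
$f = -2580$ ($f = -450 - 2130 = -2580$)
$\sqrt{f - 4009} = \sqrt{-2580 - 4009} = \sqrt{-6589} = i \sqrt{6589}$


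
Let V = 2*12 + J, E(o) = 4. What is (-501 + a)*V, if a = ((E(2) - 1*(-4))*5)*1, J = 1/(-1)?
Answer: -10603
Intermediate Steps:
J = -1
V = 23 (V = 2*12 - 1 = 24 - 1 = 23)
a = 40 (a = ((4 - 1*(-4))*5)*1 = ((4 + 4)*5)*1 = (8*5)*1 = 40*1 = 40)
(-501 + a)*V = (-501 + 40)*23 = -461*23 = -10603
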